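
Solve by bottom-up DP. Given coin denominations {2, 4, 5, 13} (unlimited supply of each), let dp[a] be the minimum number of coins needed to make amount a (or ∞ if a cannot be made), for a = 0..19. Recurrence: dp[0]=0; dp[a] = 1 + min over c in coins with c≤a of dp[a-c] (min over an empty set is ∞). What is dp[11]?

3

 a  0  1  2  3  4  5  6  7  8  9 10 11 12 13 14 15 16 17 18 19
dp  0  -  1  -  1  1  2  2  2  2  2  3  3  1  3  2  4  2  2  3
(- denotes ∞ / unreachable)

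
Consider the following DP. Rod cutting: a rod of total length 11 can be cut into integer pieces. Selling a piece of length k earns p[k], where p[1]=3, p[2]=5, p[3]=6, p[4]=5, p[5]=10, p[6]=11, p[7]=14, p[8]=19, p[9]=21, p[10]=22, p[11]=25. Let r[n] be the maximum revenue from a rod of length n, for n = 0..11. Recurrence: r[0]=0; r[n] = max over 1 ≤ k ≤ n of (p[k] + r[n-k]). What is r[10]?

   n    0    1    2    3    4    5    6    7    8    9   10   11
r[n]    0    3    6    9   12   15   18   21   24   27   30   33

30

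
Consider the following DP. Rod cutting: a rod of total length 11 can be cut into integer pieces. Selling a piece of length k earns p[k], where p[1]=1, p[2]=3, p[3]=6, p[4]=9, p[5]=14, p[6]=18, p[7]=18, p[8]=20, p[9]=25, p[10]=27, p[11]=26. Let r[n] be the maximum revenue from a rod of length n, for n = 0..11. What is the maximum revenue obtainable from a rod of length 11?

32

   n    0    1    2    3    4    5    6    7    8    9   10   11
r[n]    0    1    3    6    9   14   18   19   21   25   28   32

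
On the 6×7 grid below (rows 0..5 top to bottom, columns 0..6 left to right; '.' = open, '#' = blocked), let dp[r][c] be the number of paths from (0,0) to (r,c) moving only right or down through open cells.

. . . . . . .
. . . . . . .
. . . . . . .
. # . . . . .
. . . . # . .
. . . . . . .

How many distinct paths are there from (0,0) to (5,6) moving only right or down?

216

r\c   0   1   2   3   4   5   6
  0   1   1   1   1   1   1   1
  1   1   2   3   4   5   6   7
  2   1   3   6  10  15  21  28
  3   1   0   6  16  31  52  80
  4   1   1   7  23   0  52 132
  5   1   2   9  32  32  84 216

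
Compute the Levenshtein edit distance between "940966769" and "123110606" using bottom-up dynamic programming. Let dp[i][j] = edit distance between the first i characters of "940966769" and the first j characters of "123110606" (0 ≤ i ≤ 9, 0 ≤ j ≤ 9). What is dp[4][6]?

6

   ''  1  2  3  1  1  0  6  0  6
''  0  1  2  3  4  5  6  7  8  9
 9  1  1  2  3  4  5  6  7  8  9
 4  2  2  2  3  4  5  6  7  8  9
 0  3  3  3  3  4  5  5  6  7  8
 9  4  4  4  4  4  5  6  6  7  8
 6  5  5  5  5  5  5  6  6  7  7
 6  6  6  6  6  6  6  6  6  7  7
 7  7  7  7  7  7  7  7  7  7  8
 6  8  8  8  8  8  8  8  7  8  7
 9  9  9  9  9  9  9  9  8  8  8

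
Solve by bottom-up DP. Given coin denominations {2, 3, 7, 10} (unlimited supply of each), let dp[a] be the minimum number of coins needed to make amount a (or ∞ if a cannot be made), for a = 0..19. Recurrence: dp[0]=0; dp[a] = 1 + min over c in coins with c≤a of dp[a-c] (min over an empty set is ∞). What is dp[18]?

 a  0  1  2  3  4  5  6  7  8  9 10 11 12 13 14 15 16 17 18 19
dp  0  -  1  1  2  2  2  1  3  2  1  3  2  2  2  3  3  2  4  3
(- denotes ∞ / unreachable)

4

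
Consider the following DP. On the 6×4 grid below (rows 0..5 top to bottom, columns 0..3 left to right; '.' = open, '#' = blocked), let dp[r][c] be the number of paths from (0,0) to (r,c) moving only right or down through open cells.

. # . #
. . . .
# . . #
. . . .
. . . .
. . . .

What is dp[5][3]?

12

r\c   0   1   2   3
  0   1   0   0   0
  1   1   1   1   1
  2   0   1   2   0
  3   0   1   3   3
  4   0   1   4   7
  5   0   1   5  12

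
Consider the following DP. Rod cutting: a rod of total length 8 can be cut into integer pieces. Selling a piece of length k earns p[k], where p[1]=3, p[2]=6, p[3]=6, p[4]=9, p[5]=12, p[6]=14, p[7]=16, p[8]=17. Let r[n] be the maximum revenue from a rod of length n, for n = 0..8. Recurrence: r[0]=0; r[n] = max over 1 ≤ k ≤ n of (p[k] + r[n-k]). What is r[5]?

15

   n    0    1    2    3    4    5    6    7    8
r[n]    0    3    6    9   12   15   18   21   24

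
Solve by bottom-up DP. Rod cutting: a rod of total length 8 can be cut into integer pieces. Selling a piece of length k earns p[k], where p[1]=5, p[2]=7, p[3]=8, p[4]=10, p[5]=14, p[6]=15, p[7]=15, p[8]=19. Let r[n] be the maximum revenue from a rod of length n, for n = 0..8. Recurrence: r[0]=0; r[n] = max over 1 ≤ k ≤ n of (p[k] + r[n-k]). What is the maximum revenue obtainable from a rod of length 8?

   n    0    1    2    3    4    5    6    7    8
r[n]    0    5   10   15   20   25   30   35   40

40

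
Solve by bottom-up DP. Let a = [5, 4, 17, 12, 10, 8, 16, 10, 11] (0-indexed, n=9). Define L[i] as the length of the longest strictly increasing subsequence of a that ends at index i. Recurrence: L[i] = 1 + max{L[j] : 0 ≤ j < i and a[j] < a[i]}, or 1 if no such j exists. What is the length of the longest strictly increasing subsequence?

4

   i    0    1    2    3    4    5    6    7    8
a[i]    5    4   17   12   10    8   16   10   11
L[i]    1    1    2    2    2    2    3    3    4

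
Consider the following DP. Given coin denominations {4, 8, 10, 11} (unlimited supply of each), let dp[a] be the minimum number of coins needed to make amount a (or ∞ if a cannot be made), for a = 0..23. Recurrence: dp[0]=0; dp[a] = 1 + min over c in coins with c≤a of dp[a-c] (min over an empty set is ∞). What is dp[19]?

2

 a  0  1  2  3  4  5  6  7  8  9 10 11 12 13 14 15 16 17 18 19 20 21 22 23
dp  0  -  -  -  1  -  -  -  1  -  1  1  2  -  2  2  2  -  2  2  2  2  2  3
(- denotes ∞ / unreachable)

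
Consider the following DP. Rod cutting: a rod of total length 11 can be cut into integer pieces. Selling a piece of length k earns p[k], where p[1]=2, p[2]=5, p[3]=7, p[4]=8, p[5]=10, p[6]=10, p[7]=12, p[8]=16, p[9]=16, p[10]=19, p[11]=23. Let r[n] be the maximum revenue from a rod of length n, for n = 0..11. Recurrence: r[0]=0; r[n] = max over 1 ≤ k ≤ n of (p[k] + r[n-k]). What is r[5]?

   n    0    1    2    3    4    5    6    7    8    9   10   11
r[n]    0    2    5    7   10   12   15   17   20   22   25   27

12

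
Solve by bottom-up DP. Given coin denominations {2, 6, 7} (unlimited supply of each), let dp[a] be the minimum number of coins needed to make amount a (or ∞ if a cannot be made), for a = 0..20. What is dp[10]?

3

 a  0  1  2  3  4  5  6  7  8  9 10 11 12 13 14 15 16 17 18 19 20
dp  0  -  1  -  2  -  1  1  2  2  3  3  2  2  2  3  3  4  3  3  3
(- denotes ∞ / unreachable)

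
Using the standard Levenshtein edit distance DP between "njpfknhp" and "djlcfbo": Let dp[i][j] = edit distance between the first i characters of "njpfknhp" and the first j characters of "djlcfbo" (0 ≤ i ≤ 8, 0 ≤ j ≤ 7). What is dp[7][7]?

   ''  d  j  l  c  f  b  o
''  0  1  2  3  4  5  6  7
 n  1  1  2  3  4  5  6  7
 j  2  2  1  2  3  4  5  6
 p  3  3  2  2  3  4  5  6
 f  4  4  3  3  3  3  4  5
 k  5  5  4  4  4  4  4  5
 n  6  6  5  5  5  5  5  5
 h  7  7  6  6  6  6  6  6
 p  8  8  7  7  7  7  7  7

6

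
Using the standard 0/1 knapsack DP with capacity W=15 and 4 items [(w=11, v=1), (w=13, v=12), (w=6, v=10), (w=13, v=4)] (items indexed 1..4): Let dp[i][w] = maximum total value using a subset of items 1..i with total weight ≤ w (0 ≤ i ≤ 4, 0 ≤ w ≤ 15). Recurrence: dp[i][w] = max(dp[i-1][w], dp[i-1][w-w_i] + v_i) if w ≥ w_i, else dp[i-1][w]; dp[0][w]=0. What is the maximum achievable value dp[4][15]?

i\w   0   1   2   3   4   5   6   7   8   9  10  11  12  13  14  15
  0   0   0   0   0   0   0   0   0   0   0   0   0   0   0   0   0
  1   0   0   0   0   0   0   0   0   0   0   0   1   1   1   1   1
  2   0   0   0   0   0   0   0   0   0   0   0   1   1  12  12  12
  3   0   0   0   0   0   0  10  10  10  10  10  10  10  12  12  12
  4   0   0   0   0   0   0  10  10  10  10  10  10  10  12  12  12

12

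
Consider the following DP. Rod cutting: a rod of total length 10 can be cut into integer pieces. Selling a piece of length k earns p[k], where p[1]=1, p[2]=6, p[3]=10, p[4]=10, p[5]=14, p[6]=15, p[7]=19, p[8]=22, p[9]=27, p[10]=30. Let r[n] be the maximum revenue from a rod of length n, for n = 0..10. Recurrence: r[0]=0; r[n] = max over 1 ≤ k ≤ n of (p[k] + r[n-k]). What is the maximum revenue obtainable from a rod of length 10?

32

   n    0    1    2    3    4    5    6    7    8    9   10
r[n]    0    1    6   10   12   16   20   22   26   30   32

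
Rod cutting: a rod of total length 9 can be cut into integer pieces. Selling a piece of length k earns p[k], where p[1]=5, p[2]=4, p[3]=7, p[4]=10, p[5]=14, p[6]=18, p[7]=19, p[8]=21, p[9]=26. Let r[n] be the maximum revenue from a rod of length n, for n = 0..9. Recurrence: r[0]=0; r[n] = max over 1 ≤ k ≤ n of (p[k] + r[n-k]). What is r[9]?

   n    0    1    2    3    4    5    6    7    8    9
r[n]    0    5   10   15   20   25   30   35   40   45

45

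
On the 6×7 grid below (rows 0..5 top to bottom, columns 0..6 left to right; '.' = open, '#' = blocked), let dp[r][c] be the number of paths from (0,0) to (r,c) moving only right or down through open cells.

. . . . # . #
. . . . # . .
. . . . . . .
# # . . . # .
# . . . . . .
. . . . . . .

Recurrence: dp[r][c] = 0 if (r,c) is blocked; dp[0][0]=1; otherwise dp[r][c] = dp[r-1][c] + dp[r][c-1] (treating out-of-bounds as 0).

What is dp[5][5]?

124

r\c   0   1   2   3   4   5   6
  0   1   1   1   1   0   0   0
  1   1   2   3   4   0   0   0
  2   1   3   6  10  10  10  10
  3   0   0   6  16  26   0  10
  4   0   0   6  22  48  48  58
  5   0   0   6  28  76 124 182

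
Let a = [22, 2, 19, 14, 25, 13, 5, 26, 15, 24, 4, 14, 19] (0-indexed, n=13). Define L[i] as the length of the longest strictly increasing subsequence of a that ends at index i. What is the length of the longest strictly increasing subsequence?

4

   i    0    1    2    3    4    5    6    7    8    9   10   11   12
a[i]   22    2   19   14   25   13    5   26   15   24    4   14   19
L[i]    1    1    2    2    3    2    2    4    3    4    2    3    4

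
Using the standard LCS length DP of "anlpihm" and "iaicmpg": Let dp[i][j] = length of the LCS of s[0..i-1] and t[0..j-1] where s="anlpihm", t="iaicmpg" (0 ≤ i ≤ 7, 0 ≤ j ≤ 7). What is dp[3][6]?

   ''  i  a  i  c  m  p  g
''  0  0  0  0  0  0  0  0
 a  0  0  1  1  1  1  1  1
 n  0  0  1  1  1  1  1  1
 l  0  0  1  1  1  1  1  1
 p  0  0  1  1  1  1  2  2
 i  0  1  1  2  2  2  2  2
 h  0  1  1  2  2  2  2  2
 m  0  1  1  2  2  3  3  3

1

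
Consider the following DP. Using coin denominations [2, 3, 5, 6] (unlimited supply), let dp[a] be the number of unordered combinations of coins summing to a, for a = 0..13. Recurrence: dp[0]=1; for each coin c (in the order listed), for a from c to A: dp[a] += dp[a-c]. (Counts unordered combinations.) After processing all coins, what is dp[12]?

after  coin     0     1     2     3     4     5     6     7     8     9    10    11    12    13
          2     1     0     1     0     1     0     1     0     1     0     1     0     1     0
          3     1     0     1     1     1     1     2     1     2     2     2     2     3     2
          5     1     0     1     1     1     2     2     2     3     3     4     4     5     5
          6     1     0     1     1     1     2     3     2     4     4     5     6     8     7

8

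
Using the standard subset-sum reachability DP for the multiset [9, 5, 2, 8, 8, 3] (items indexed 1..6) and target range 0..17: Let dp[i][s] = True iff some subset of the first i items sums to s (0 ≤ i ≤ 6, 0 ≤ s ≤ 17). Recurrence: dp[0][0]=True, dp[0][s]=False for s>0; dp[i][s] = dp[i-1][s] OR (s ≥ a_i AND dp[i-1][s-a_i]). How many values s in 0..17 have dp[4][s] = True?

i\s   0   1   2   3   4   5   6   7   8   9  10  11  12  13  14  15  16  17
  0   T   F   F   F   F   F   F   F   F   F   F   F   F   F   F   F   F   F
  1   T   F   F   F   F   F   F   F   F   T   F   F   F   F   F   F   F   F
  2   T   F   F   F   F   T   F   F   F   T   F   F   F   F   T   F   F   F
  3   T   F   T   F   F   T   F   T   F   T   F   T   F   F   T   F   T   F
  4   T   F   T   F   F   T   F   T   T   T   T   T   F   T   T   T   T   T
  5   T   F   T   F   F   T   F   T   T   T   T   T   F   T   T   T   T   T
  6   T   F   T   T   F   T   F   T   T   T   T   T   T   T   T   T   T   T

13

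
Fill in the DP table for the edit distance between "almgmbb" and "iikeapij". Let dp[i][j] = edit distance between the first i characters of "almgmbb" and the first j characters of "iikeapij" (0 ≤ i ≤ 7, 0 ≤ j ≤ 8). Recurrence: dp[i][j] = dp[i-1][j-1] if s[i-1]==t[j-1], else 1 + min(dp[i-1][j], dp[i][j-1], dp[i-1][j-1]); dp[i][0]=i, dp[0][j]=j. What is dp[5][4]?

   ''  i  i  k  e  a  p  i  j
''  0  1  2  3  4  5  6  7  8
 a  1  1  2  3  4  4  5  6  7
 l  2  2  2  3  4  5  5  6  7
 m  3  3  3  3  4  5  6  6  7
 g  4  4  4  4  4  5  6  7  7
 m  5  5  5  5  5  5  6  7  8
 b  6  6  6  6  6  6  6  7  8
 b  7  7  7  7  7  7  7  7  8

5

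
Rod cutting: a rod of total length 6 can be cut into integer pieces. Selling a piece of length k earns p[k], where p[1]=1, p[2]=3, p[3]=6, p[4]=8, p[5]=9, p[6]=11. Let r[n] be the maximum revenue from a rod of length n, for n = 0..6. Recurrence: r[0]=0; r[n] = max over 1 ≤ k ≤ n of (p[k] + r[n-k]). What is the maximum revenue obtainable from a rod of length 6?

   n    0    1    2    3    4    5    6
r[n]    0    1    3    6    8    9   12

12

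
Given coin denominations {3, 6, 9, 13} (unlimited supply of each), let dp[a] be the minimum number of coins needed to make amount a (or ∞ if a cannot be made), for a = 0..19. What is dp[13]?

1

 a  0  1  2  3  4  5  6  7  8  9 10 11 12 13 14 15 16 17 18 19
dp  0  -  -  1  -  -  1  -  -  1  -  -  2  1  -  2  2  -  2  2
(- denotes ∞ / unreachable)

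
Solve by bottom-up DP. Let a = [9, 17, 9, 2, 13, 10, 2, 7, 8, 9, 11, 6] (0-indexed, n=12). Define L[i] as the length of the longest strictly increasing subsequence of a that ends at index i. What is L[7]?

   i    0    1    2    3    4    5    6    7    8    9   10   11
a[i]    9   17    9    2   13   10    2    7    8    9   11    6
L[i]    1    2    1    1    2    2    1    2    3    4    5    2

2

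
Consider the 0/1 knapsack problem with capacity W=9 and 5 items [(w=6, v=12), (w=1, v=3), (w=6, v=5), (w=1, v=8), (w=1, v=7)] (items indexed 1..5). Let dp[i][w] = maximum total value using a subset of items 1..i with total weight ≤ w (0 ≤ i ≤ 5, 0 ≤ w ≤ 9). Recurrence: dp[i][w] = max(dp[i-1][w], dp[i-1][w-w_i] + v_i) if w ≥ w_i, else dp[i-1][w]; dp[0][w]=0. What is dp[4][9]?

23

i\w   0   1   2   3   4   5   6   7   8   9
  0   0   0   0   0   0   0   0   0   0   0
  1   0   0   0   0   0   0  12  12  12  12
  2   0   3   3   3   3   3  12  15  15  15
  3   0   3   3   3   3   3  12  15  15  15
  4   0   8  11  11  11  11  12  20  23  23
  5   0   8  15  18  18  18  18  20  27  30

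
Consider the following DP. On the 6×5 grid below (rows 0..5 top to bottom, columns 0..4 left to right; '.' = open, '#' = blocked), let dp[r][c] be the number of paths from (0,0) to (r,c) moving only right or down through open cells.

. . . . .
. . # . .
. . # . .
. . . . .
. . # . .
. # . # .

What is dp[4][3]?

5

r\c   0   1   2   3   4
  0   1   1   1   1   1
  1   1   2   0   1   2
  2   1   3   0   1   3
  3   1   4   4   5   8
  4   1   5   0   5  13
  5   1   0   0   0  13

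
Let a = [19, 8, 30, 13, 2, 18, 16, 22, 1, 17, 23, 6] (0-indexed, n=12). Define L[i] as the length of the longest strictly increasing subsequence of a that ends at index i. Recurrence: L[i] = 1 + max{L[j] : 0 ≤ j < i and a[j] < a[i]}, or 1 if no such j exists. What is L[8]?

   i    0    1    2    3    4    5    6    7    8    9   10   11
a[i]   19    8   30   13    2   18   16   22    1   17   23    6
L[i]    1    1    2    2    1    3    3    4    1    4    5    2

1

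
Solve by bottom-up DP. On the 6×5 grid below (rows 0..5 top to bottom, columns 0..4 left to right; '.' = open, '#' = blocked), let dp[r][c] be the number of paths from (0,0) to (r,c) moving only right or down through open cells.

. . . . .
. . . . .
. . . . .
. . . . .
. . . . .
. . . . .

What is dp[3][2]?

10

r\c   0   1   2   3   4
  0   1   1   1   1   1
  1   1   2   3   4   5
  2   1   3   6  10  15
  3   1   4  10  20  35
  4   1   5  15  35  70
  5   1   6  21  56 126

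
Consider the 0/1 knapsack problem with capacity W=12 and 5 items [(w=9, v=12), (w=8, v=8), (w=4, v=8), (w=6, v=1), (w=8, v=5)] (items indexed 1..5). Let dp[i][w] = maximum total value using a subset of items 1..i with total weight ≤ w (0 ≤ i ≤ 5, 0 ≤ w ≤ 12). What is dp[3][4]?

i\w   0   1   2   3   4   5   6   7   8   9  10  11  12
  0   0   0   0   0   0   0   0   0   0   0   0   0   0
  1   0   0   0   0   0   0   0   0   0  12  12  12  12
  2   0   0   0   0   0   0   0   0   8  12  12  12  12
  3   0   0   0   0   8   8   8   8   8  12  12  12  16
  4   0   0   0   0   8   8   8   8   8  12  12  12  16
  5   0   0   0   0   8   8   8   8   8  12  12  12  16

8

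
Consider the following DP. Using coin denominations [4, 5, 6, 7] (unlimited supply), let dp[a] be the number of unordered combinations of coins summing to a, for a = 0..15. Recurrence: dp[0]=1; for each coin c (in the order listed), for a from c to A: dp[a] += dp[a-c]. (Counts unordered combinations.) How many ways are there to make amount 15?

3

after  coin     0     1     2     3     4     5     6     7     8     9    10    11    12    13    14    15
          4     1     0     0     0     1     0     0     0     1     0     0     0     1     0     0     0
          5     1     0     0     0     1     1     0     0     1     1     1     0     1     1     1     1
          6     1     0     0     0     1     1     1     0     1     1     2     1     2     1     2     2
          7     1     0     0     0     1     1     1     1     1     1     2     2     3     2     3     3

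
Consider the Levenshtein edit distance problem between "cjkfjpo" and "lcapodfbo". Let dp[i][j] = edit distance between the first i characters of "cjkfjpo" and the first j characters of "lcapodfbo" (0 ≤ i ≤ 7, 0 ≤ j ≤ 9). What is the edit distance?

7

   ''  l  c  a  p  o  d  f  b  o
''  0  1  2  3  4  5  6  7  8  9
 c  1  1  1  2  3  4  5  6  7  8
 j  2  2  2  2  3  4  5  6  7  8
 k  3  3  3  3  3  4  5  6  7  8
 f  4  4  4  4  4  4  5  5  6  7
 j  5  5  5  5  5  5  5  6  6  7
 p  6  6  6  6  5  6  6  6  7  7
 o  7  7  7  7  6  5  6  7  7  7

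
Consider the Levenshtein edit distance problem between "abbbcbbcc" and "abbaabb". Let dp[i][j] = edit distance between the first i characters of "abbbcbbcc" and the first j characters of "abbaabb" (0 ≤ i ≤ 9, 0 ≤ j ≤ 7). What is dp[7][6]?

3

   ''  a  b  b  a  a  b  b
''  0  1  2  3  4  5  6  7
 a  1  0  1  2  3  4  5  6
 b  2  1  0  1  2  3  4  5
 b  3  2  1  0  1  2  3  4
 b  4  3  2  1  1  2  2  3
 c  5  4  3  2  2  2  3  3
 b  6  5  4  3  3  3  2  3
 b  7  6  5  4  4  4  3  2
 c  8  7  6  5  5  5  4  3
 c  9  8  7  6  6  6  5  4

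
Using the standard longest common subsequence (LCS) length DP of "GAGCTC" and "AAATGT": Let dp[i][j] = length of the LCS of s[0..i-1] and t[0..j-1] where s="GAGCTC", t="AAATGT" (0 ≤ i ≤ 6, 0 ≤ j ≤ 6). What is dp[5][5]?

2

   ''  A  A  A  T  G  T
''  0  0  0  0  0  0  0
 G  0  0  0  0  0  1  1
 A  0  1  1  1  1  1  1
 G  0  1  1  1  1  2  2
 C  0  1  1  1  1  2  2
 T  0  1  1  1  2  2  3
 C  0  1  1  1  2  2  3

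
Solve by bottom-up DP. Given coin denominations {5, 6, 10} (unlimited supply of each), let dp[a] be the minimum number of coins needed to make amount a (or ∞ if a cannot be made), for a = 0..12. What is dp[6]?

1

 a  0  1  2  3  4  5  6  7  8  9 10 11 12
dp  0  -  -  -  -  1  1  -  -  -  1  2  2
(- denotes ∞ / unreachable)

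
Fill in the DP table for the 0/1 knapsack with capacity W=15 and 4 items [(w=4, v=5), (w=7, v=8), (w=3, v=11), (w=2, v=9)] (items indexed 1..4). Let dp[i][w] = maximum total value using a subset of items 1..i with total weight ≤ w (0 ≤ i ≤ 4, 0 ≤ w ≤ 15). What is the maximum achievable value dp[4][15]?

28

i\w   0   1   2   3   4   5   6   7   8   9  10  11  12  13  14  15
  0   0   0   0   0   0   0   0   0   0   0   0   0   0   0   0   0
  1   0   0   0   0   5   5   5   5   5   5   5   5   5   5   5   5
  2   0   0   0   0   5   5   5   8   8   8   8  13  13  13  13  13
  3   0   0   0  11  11  11  11  16  16  16  19  19  19  19  24  24
  4   0   0   9  11  11  20  20  20  20  25  25  25  28  28  28  28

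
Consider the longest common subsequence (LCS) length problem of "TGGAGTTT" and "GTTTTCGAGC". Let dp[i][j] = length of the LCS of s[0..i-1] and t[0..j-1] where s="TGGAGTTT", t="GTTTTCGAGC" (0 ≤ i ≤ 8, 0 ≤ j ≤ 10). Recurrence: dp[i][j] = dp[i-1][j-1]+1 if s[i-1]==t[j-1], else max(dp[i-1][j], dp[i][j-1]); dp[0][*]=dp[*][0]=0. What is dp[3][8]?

   ''  G  T  T  T  T  C  G  A  G  C
''  0  0  0  0  0  0  0  0  0  0  0
 T  0  0  1  1  1  1  1  1  1  1  1
 G  0  1  1  1  1  1  1  2  2  2  2
 G  0  1  1  1  1  1  1  2  2  3  3
 A  0  1  1  1  1  1  1  2  3  3  3
 G  0  1  1  1  1  1  1  2  3  4  4
 T  0  1  2  2  2  2  2  2  3  4  4
 T  0  1  2  3  3  3  3  3  3  4  4
 T  0  1  2  3  4  4  4  4  4  4  4

2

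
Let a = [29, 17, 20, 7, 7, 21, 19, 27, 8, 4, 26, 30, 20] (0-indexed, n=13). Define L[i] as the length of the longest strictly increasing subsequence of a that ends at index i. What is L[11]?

   i    0    1    2    3    4    5    6    7    8    9   10   11   12
a[i]   29   17   20    7    7   21   19   27    8    4   26   30   20
L[i]    1    1    2    1    1    3    2    4    2    1    4    5    3

5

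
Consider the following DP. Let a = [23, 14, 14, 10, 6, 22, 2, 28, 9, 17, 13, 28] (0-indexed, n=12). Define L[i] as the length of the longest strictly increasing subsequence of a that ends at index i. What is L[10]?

3

   i    0    1    2    3    4    5    6    7    8    9   10   11
a[i]   23   14   14   10    6   22    2   28    9   17   13   28
L[i]    1    1    1    1    1    2    1    3    2    3    3    4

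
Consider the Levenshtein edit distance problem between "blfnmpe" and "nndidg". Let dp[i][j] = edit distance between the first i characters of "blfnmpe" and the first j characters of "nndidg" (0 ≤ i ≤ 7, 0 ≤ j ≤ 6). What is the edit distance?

   ''  n  n  d  i  d  g
''  0  1  2  3  4  5  6
 b  1  1  2  3  4  5  6
 l  2  2  2  3  4  5  6
 f  3  3  3  3  4  5  6
 n  4  3  3  4  4  5  6
 m  5  4  4  4  5  5  6
 p  6  5  5  5  5  6  6
 e  7  6  6  6  6  6  7

7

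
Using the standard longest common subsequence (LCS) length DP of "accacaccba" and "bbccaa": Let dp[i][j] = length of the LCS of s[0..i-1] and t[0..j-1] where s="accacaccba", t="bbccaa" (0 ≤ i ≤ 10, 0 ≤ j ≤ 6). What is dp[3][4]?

   ''  b  b  c  c  a  a
''  0  0  0  0  0  0  0
 a  0  0  0  0  0  1  1
 c  0  0  0  1  1  1  1
 c  0  0  0  1  2  2  2
 a  0  0  0  1  2  3  3
 c  0  0  0  1  2  3  3
 a  0  0  0  1  2  3  4
 c  0  0  0  1  2  3  4
 c  0  0  0  1  2  3  4
 b  0  1  1  1  2  3  4
 a  0  1  1  1  2  3  4

2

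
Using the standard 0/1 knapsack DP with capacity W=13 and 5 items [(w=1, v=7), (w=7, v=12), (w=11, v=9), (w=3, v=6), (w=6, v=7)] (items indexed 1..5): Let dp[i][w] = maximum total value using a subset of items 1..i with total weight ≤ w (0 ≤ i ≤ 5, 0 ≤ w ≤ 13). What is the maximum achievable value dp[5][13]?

25

i\w   0   1   2   3   4   5   6   7   8   9  10  11  12  13
  0   0   0   0   0   0   0   0   0   0   0   0   0   0   0
  1   0   7   7   7   7   7   7   7   7   7   7   7   7   7
  2   0   7   7   7   7   7   7  12  19  19  19  19  19  19
  3   0   7   7   7   7   7   7  12  19  19  19  19  19  19
  4   0   7   7   7  13  13  13  13  19  19  19  25  25  25
  5   0   7   7   7  13  13  13  14  19  19  20  25  25  25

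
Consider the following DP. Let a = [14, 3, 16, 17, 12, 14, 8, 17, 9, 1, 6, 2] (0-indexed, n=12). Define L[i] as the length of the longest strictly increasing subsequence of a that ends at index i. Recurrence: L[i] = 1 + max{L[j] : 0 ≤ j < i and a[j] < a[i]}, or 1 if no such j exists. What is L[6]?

2

   i    0    1    2    3    4    5    6    7    8    9   10   11
a[i]   14    3   16   17   12   14    8   17    9    1    6    2
L[i]    1    1    2    3    2    3    2    4    3    1    2    2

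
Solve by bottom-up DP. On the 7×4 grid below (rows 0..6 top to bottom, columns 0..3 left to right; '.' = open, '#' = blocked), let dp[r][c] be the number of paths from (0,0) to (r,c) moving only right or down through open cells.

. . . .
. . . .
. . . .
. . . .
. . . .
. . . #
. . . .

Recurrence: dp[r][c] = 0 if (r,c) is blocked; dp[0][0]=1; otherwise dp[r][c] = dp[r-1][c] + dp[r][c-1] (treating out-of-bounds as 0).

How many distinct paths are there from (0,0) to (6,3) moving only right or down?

28

r\c   0   1   2   3
  0   1   1   1   1
  1   1   2   3   4
  2   1   3   6  10
  3   1   4  10  20
  4   1   5  15  35
  5   1   6  21   0
  6   1   7  28  28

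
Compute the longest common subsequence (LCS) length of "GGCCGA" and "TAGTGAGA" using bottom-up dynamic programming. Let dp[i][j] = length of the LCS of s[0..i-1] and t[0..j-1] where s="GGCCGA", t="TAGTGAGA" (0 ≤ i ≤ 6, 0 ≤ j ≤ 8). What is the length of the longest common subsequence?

4

   ''  T  A  G  T  G  A  G  A
''  0  0  0  0  0  0  0  0  0
 G  0  0  0  1  1  1  1  1  1
 G  0  0  0  1  1  2  2  2  2
 C  0  0  0  1  1  2  2  2  2
 C  0  0  0  1  1  2  2  2  2
 G  0  0  0  1  1  2  2  3  3
 A  0  0  1  1  1  2  3  3  4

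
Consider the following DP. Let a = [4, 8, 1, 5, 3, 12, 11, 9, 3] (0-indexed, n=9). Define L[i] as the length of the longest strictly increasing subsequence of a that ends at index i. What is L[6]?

3

   i    0    1    2    3    4    5    6    7    8
a[i]    4    8    1    5    3   12   11    9    3
L[i]    1    2    1    2    2    3    3    3    2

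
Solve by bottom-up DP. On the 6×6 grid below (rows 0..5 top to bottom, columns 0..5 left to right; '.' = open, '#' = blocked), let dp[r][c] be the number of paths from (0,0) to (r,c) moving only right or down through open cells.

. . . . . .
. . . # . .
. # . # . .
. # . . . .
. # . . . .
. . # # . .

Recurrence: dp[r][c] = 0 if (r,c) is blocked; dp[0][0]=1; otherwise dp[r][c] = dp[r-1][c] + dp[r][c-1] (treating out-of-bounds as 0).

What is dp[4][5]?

r\c   0   1   2   3   4   5
  0   1   1   1   1   1   1
  1   1   2   3   0   1   2
  2   1   0   3   0   1   3
  3   1   0   3   3   4   7
  4   1   0   3   6  10  17
  5   1   1   0   0  10  27

17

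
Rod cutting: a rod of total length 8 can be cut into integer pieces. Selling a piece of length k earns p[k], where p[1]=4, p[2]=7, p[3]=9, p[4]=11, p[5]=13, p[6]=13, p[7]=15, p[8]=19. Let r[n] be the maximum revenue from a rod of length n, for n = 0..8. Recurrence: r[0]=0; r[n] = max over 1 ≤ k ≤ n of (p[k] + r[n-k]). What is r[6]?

   n    0    1    2    3    4    5    6    7    8
r[n]    0    4    8   12   16   20   24   28   32

24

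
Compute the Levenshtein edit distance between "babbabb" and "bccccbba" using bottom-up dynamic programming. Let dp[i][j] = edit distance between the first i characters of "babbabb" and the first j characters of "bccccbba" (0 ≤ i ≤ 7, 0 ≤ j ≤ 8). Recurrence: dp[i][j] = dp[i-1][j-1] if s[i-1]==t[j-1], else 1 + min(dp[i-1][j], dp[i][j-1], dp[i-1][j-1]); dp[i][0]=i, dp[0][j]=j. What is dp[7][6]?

   ''  b  c  c  c  c  b  b  a
''  0  1  2  3  4  5  6  7  8
 b  1  0  1  2  3  4  5  6  7
 a  2  1  1  2  3  4  5  6  6
 b  3  2  2  2  3  4  4  5  6
 b  4  3  3  3  3  4  4  4  5
 a  5  4  4  4  4  4  5  5  4
 b  6  5  5  5  5  5  4  5  5
 b  7  6  6  6  6  6  5  4  5

5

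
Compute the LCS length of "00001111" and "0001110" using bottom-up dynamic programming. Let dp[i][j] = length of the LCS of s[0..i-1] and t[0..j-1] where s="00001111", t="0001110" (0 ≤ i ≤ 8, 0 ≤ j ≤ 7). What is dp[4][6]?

   ''  0  0  0  1  1  1  0
''  0  0  0  0  0  0  0  0
 0  0  1  1  1  1  1  1  1
 0  0  1  2  2  2  2  2  2
 0  0  1  2  3  3  3  3  3
 0  0  1  2  3  3  3  3  4
 1  0  1  2  3  4  4  4  4
 1  0  1  2  3  4  5  5  5
 1  0  1  2  3  4  5  6  6
 1  0  1  2  3  4  5  6  6

3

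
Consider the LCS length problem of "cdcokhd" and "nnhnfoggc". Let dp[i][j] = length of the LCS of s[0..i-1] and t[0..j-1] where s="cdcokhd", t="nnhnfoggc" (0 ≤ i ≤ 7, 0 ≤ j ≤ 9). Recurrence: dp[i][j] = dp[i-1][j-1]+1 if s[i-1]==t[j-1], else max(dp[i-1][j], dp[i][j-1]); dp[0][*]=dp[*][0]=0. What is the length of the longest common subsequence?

   ''  n  n  h  n  f  o  g  g  c
''  0  0  0  0  0  0  0  0  0  0
 c  0  0  0  0  0  0  0  0  0  1
 d  0  0  0  0  0  0  0  0  0  1
 c  0  0  0  0  0  0  0  0  0  1
 o  0  0  0  0  0  0  1  1  1  1
 k  0  0  0  0  0  0  1  1  1  1
 h  0  0  0  1  1  1  1  1  1  1
 d  0  0  0  1  1  1  1  1  1  1

1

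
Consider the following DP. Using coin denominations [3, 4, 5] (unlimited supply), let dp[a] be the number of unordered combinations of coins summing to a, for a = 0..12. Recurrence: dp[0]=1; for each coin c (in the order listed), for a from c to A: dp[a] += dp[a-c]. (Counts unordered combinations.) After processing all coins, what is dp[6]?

1

after  coin     0     1     2     3     4     5     6     7     8     9    10    11    12
          3     1     0     0     1     0     0     1     0     0     1     0     0     1
          4     1     0     0     1     1     0     1     1     1     1     1     1     2
          5     1     0     0     1     1     1     1     1     2     2     2     2     3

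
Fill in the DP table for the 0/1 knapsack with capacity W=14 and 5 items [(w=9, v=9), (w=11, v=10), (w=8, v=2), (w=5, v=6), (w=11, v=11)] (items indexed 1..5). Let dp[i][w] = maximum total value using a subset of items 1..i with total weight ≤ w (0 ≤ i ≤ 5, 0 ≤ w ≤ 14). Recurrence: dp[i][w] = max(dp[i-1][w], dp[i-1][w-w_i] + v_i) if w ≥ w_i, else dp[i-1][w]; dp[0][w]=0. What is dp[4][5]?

6

i\w   0   1   2   3   4   5   6   7   8   9  10  11  12  13  14
  0   0   0   0   0   0   0   0   0   0   0   0   0   0   0   0
  1   0   0   0   0   0   0   0   0   0   9   9   9   9   9   9
  2   0   0   0   0   0   0   0   0   0   9   9  10  10  10  10
  3   0   0   0   0   0   0   0   0   2   9   9  10  10  10  10
  4   0   0   0   0   0   6   6   6   6   9   9  10  10  10  15
  5   0   0   0   0   0   6   6   6   6   9   9  11  11  11  15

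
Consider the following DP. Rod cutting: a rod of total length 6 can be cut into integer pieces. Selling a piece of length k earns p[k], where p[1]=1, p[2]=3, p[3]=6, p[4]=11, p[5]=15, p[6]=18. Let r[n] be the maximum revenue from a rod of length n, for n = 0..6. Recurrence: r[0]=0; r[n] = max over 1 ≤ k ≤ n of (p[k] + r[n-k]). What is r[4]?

11

   n    0    1    2    3    4    5    6
r[n]    0    1    3    6   11   15   18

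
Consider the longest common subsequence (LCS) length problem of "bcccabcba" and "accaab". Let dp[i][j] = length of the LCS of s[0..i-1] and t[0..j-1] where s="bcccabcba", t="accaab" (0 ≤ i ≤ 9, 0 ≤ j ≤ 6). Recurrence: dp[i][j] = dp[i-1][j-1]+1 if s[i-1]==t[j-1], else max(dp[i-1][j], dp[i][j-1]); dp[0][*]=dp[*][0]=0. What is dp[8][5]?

3

   ''  a  c  c  a  a  b
''  0  0  0  0  0  0  0
 b  0  0  0  0  0  0  1
 c  0  0  1  1  1  1  1
 c  0  0  1  2  2  2  2
 c  0  0  1  2  2  2  2
 a  0  1  1  2  3  3  3
 b  0  1  1  2  3  3  4
 c  0  1  2  2  3  3  4
 b  0  1  2  2  3  3  4
 a  0  1  2  2  3  4  4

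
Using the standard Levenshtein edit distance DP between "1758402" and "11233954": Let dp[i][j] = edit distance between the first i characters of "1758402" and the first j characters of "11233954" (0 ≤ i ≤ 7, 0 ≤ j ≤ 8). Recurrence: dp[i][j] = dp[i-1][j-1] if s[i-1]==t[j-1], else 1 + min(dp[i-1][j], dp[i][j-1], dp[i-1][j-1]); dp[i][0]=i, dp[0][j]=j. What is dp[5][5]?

   ''  1  1  2  3  3  9  5  4
''  0  1  2  3  4  5  6  7  8
 1  1  0  1  2  3  4  5  6  7
 7  2  1  1  2  3  4  5  6  7
 5  3  2  2  2  3  4  5  5  6
 8  4  3  3  3  3  4  5  6  6
 4  5  4  4  4  4  4  5  6  6
 0  6  5  5  5  5  5  5  6  7
 2  7  6  6  5  6  6  6  6  7

4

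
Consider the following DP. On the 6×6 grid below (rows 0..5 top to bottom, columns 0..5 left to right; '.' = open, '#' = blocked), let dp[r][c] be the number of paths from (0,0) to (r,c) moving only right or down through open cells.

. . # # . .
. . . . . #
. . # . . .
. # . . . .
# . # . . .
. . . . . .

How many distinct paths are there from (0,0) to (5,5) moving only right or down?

r\c   0   1   2   3   4   5
  0   1   1   0   0   0   0
  1   1   2   2   2   2   0
  2   1   3   0   2   4   4
  3   1   0   0   2   6  10
  4   0   0   0   2   8  18
  5   0   0   0   2  10  28

28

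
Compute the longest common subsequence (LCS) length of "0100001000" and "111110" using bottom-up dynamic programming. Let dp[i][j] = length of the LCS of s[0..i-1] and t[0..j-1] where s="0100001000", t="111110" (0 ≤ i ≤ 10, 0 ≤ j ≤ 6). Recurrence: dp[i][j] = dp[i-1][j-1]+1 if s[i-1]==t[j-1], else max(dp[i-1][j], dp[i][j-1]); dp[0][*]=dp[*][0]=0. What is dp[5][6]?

   ''  1  1  1  1  1  0
''  0  0  0  0  0  0  0
 0  0  0  0  0  0  0  1
 1  0  1  1  1  1  1  1
 0  0  1  1  1  1  1  2
 0  0  1  1  1  1  1  2
 0  0  1  1  1  1  1  2
 0  0  1  1  1  1  1  2
 1  0  1  2  2  2  2  2
 0  0  1  2  2  2  2  3
 0  0  1  2  2  2  2  3
 0  0  1  2  2  2  2  3

2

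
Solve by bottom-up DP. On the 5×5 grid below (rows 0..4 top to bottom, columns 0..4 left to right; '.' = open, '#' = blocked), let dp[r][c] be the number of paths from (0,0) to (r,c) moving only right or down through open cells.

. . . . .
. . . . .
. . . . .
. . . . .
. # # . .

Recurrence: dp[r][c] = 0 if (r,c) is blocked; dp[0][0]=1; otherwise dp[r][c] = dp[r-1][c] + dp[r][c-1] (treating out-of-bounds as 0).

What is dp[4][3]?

r\c   0   1   2   3   4
  0   1   1   1   1   1
  1   1   2   3   4   5
  2   1   3   6  10  15
  3   1   4  10  20  35
  4   1   0   0  20  55

20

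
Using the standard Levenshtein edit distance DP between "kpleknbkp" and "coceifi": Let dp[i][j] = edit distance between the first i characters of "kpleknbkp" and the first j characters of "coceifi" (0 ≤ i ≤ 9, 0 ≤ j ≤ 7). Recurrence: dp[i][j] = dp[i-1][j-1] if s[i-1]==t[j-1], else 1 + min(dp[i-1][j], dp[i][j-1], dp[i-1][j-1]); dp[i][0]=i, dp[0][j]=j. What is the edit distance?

   ''  c  o  c  e  i  f  i
''  0  1  2  3  4  5  6  7
 k  1  1  2  3  4  5  6  7
 p  2  2  2  3  4  5  6  7
 l  3  3  3  3  4  5  6  7
 e  4  4  4  4  3  4  5  6
 k  5  5  5  5  4  4  5  6
 n  6  6  6  6  5  5  5  6
 b  7  7  7  7  6  6  6  6
 k  8  8  8  8  7  7  7  7
 p  9  9  9  9  8  8  8  8

8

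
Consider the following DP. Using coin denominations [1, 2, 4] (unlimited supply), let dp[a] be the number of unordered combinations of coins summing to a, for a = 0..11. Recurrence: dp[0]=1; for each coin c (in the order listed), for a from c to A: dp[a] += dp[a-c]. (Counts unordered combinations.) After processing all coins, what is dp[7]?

after  coin     0     1     2     3     4     5     6     7     8     9    10    11
          1     1     1     1     1     1     1     1     1     1     1     1     1
          2     1     1     2     2     3     3     4     4     5     5     6     6
          4     1     1     2     2     4     4     6     6     9     9    12    12

6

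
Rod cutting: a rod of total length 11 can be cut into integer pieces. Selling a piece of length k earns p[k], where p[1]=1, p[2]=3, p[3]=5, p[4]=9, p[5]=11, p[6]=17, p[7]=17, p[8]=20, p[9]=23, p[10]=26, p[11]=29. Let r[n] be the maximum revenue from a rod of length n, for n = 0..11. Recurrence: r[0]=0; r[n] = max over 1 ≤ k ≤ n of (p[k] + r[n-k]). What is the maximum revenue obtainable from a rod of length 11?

   n    0    1    2    3    4    5    6    7    8    9   10   11
r[n]    0    1    3    5    9   11   17   18   20   23   26   29

29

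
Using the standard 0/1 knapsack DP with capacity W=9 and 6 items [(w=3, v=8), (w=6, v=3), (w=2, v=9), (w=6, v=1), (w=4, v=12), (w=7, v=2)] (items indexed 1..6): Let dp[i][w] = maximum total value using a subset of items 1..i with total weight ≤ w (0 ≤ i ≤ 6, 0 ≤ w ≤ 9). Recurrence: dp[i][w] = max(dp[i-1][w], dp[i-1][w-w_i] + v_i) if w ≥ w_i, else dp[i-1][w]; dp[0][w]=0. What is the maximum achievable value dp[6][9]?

i\w   0   1   2   3   4   5   6   7   8   9
  0   0   0   0   0   0   0   0   0   0   0
  1   0   0   0   8   8   8   8   8   8   8
  2   0   0   0   8   8   8   8   8   8  11
  3   0   0   9   9   9  17  17  17  17  17
  4   0   0   9   9   9  17  17  17  17  17
  5   0   0   9   9  12  17  21  21  21  29
  6   0   0   9   9  12  17  21  21  21  29

29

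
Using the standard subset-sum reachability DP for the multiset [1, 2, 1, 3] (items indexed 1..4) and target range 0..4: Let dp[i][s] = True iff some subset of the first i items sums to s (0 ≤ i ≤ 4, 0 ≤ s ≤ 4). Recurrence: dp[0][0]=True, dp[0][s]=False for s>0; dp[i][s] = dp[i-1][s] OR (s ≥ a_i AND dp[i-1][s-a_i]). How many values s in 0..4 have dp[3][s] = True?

5

i\s   0   1   2   3   4
  0   T   F   F   F   F
  1   T   T   F   F   F
  2   T   T   T   T   F
  3   T   T   T   T   T
  4   T   T   T   T   T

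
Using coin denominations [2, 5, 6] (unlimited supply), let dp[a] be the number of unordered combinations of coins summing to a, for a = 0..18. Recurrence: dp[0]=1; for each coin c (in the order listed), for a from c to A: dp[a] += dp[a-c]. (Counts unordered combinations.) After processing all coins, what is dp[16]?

after  coin     0     1     2     3     4     5     6     7     8     9    10    11    12    13    14    15    16    17    18
          2     1     0     1     0     1     0     1     0     1     0     1     0     1     0     1     0     1     0     1
          5     1     0     1     0     1     1     1     1     1     1     2     1     2     1     2     2     2     2     2
          6     1     0     1     0     1     1     2     1     2     1     3     2     4     2     4     3     5     4     6

5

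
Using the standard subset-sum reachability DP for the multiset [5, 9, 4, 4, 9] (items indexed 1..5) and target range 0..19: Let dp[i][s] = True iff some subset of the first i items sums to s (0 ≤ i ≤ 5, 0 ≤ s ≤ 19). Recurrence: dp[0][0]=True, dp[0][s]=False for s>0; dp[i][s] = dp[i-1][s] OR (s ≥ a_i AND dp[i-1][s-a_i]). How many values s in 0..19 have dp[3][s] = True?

7

i\s   0   1   2   3   4   5   6   7   8   9  10  11  12  13  14  15  16  17  18  19
  0   T   F   F   F   F   F   F   F   F   F   F   F   F   F   F   F   F   F   F   F
  1   T   F   F   F   F   T   F   F   F   F   F   F   F   F   F   F   F   F   F   F
  2   T   F   F   F   F   T   F   F   F   T   F   F   F   F   T   F   F   F   F   F
  3   T   F   F   F   T   T   F   F   F   T   F   F   F   T   T   F   F   F   T   F
  4   T   F   F   F   T   T   F   F   T   T   F   F   F   T   T   F   F   T   T   F
  5   T   F   F   F   T   T   F   F   T   T   F   F   F   T   T   F   F   T   T   F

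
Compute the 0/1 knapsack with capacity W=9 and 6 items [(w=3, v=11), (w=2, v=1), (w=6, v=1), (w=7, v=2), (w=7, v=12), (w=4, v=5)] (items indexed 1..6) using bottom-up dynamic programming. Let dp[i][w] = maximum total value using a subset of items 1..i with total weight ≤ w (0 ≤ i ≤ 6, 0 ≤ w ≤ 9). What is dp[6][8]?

i\w   0   1   2   3   4   5   6   7   8   9
  0   0   0   0   0   0   0   0   0   0   0
  1   0   0   0  11  11  11  11  11  11  11
  2   0   0   1  11  11  12  12  12  12  12
  3   0   0   1  11  11  12  12  12  12  12
  4   0   0   1  11  11  12  12  12  12  12
  5   0   0   1  11  11  12  12  12  12  13
  6   0   0   1  11  11  12  12  16  16  17

16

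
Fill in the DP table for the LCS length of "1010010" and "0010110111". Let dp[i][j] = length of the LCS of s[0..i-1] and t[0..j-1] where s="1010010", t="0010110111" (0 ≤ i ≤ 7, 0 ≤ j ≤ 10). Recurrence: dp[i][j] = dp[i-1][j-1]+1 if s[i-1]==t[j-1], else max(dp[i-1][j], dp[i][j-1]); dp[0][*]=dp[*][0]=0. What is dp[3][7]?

3

   ''  0  0  1  0  1  1  0  1  1  1
''  0  0  0  0  0  0  0  0  0  0  0
 1  0  0  0  1  1  1  1  1  1  1  1
 0  0  1  1  1  2  2  2  2  2  2  2
 1  0  1  1  2  2  3  3  3  3  3  3
 0  0  1  2  2  3  3  3  4  4  4  4
 0  0  1  2  2  3  3  3  4  4  4  4
 1  0  1  2  3  3  4  4  4  5  5  5
 0  0  1  2  3  4  4  4  5  5  5  5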